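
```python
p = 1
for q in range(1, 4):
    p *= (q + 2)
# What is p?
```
Trace:
  p=1
  p=3, q=1
  p=12, q=2
  p=60, q=3

Final answer: 60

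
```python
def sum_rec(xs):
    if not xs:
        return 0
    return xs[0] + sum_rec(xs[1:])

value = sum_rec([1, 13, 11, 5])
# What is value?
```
Call trace:
sum_rec(xs=[1, 13, 11, 5])
  sum_rec(xs=[13, 11, 5])
    sum_rec(xs=[11, 5])
      sum_rec(xs=[5])
        sum_rec(xs=[])
        -> return 0
      -> return 5
    -> return 16
  -> return 29
-> return 30

Final answer: 30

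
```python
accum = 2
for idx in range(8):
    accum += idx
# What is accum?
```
Trace:
  accum=2
  accum=2, idx=0
  accum=3, idx=1
  accum=5, idx=2
  accum=8, idx=3
  accum=12, idx=4
  accum=17, idx=5
  accum=23, idx=6
  accum=30, idx=7

Final answer: 30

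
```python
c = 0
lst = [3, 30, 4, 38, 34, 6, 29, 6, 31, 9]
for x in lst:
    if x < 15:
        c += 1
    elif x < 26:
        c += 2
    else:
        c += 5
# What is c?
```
Trace:
  c=0
  c=1, x=3
  c=6, x=30
  c=7, x=4
  c=12, x=38
  c=17, x=34
  c=18, x=6
  c=23, x=29
  c=24, x=6
  c=29, x=31
  c=30, x=9

Final answer: 30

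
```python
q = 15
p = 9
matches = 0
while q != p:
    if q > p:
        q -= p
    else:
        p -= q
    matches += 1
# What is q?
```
Trace:
  q=15
  q=15, p=9
  q=15, p=9, matches=0
  q=6, p=9, matches=1
  q=6, p=3, matches=2
  q=3, p=3, matches=3

Final answer: 3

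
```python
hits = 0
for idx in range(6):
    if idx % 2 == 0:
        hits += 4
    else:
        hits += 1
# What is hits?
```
Trace:
  hits=0
  hits=4, idx=0
  hits=5, idx=1
  hits=9, idx=2
  hits=10, idx=3
  hits=14, idx=4
  hits=15, idx=5

Final answer: 15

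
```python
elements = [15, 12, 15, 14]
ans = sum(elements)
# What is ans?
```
Trace:
  elements=[15, 12, 15, 14]
  elements=[15, 12, 15, 14], ans=56

Final answer: 56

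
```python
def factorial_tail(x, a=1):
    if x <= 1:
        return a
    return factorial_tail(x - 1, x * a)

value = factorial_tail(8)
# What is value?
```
Call trace:
factorial_tail(x=8, a=1)
  factorial_tail(x=7, a=8)
    factorial_tail(x=6, a=56)
      factorial_tail(x=5, a=336)
        factorial_tail(x=4, a=1680)
          factorial_tail(x=3, a=6720)
            factorial_tail(x=2, a=20160)
              factorial_tail(x=1, a=40320)
              -> return 40320
            -> return 40320
          -> return 40320
        -> return 40320
      -> return 40320
    -> return 40320
  -> return 40320
-> return 40320

Final answer: 40320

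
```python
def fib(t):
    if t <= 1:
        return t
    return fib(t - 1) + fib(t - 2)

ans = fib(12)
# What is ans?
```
Call trace (a repeated sub-call is expanded the first time; later identical calls just restate its return value):
fib(t=12)
  fib(t=11)
    fib(t=10)
      fib(t=9)
        fib(t=8)
          fib(t=7)
            fib(t=6)
              fib(t=5)
                fib(t=4)
                  fib(t=3)
                    fib(t=2)
                      fib(t=1)
                      -> return 1
                      fib(t=0)
                      -> return 0
                    -> return 1
                    fib(t=1)
                    -> return 1
                  -> return 2
                  fib(t=2) -> return 1  (same call as traced above)
                -> return 3
                fib(t=3) -> return 2  (same call as traced above)
              -> return 5
              fib(t=4) -> return 3  (same call as traced above)
            -> return 8
            fib(t=5) -> return 5  (same call as traced above)
          -> return 13
          fib(t=6) -> return 8  (same call as traced above)
        -> return 21
        fib(t=7) -> return 13  (same call as traced above)
      -> return 34
      fib(t=8) -> return 21  (same call as traced above)
    -> return 55
    fib(t=9) -> return 34  (same call as traced above)
  -> return 89
  fib(t=10) -> return 55  (same call as traced above)
-> return 144

Final answer: 144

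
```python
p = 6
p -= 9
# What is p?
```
Trace:
  p=6
  p=-3

Final answer: -3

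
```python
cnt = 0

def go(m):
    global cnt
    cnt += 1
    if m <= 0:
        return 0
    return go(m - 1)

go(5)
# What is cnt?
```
Call trace:
go(m=5)
  go(m=4)
    go(m=3)
      go(m=2)
        go(m=1)
          go(m=0)
          -> return 0
        -> return 0
      -> return 0
    -> return 0
  -> return 0
-> return 0

cnt is incremented once per call. go is entered once for each m = 5, 4, 3, 2, 1, 0 (the m <= 0 call returns without recursing), i.e. 5 + 1 calls.
cnt = 6

Final answer: 6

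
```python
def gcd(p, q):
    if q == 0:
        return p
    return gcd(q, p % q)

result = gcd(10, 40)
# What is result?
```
Call trace:
gcd(p=10, q=40)
  gcd(p=40, q=10)
    gcd(p=10, q=0)
    -> return 10
  -> return 10
-> return 10

Final answer: 10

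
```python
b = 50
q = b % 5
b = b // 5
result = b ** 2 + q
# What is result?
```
Trace:
  b=50
  b=50, q=0
  b=10, q=0
  b=10, q=0, result=100

Final answer: 100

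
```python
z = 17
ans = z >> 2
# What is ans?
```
Trace:
  z=17
  z=17, ans=4

Final answer: 4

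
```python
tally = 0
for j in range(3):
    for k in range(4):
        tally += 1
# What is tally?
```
Trace:
  tally=0
  tally=1, j=0, k=0
  tally=2, j=0, k=1
  tally=3, j=0, k=2
  tally=4, j=0, k=3
  tally=5, j=1, k=0
  tally=6, j=1, k=1
  tally=7, j=1, k=2
  tally=8, j=1, k=3
  tally=9, j=2, k=0
  tally=10, j=2, k=1
  tally=11, j=2, k=2
  tally=12, j=2, k=3

Final answer: 12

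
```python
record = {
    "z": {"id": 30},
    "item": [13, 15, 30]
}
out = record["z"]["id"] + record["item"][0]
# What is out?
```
Trace:
  record={'z': {'id': 30}, 'item': [13, 15, 30]}
  record={'z': {'id': 30}, 'item': [13, 15, 30]}, out=43

Final answer: 43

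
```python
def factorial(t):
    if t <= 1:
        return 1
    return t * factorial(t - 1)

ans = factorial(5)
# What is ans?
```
Call trace:
factorial(t=5)
  factorial(t=4)
    factorial(t=3)
      factorial(t=2)
        factorial(t=1)
        -> return 1
      -> return 2
    -> return 6
  -> return 24
-> return 120

Final answer: 120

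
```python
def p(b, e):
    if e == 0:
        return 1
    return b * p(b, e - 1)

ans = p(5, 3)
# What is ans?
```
Call trace:
p(b=5, e=3)
  p(b=5, e=2)
    p(b=5, e=1)
      p(b=5, e=0)
      -> return 1
    -> return 5
  -> return 25
-> return 125

Final answer: 125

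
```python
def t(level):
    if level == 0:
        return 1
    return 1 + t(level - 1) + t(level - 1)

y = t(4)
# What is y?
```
Call trace (a repeated sub-call is expanded the first time; later identical calls just restate its return value):
t(level=4)
  t(level=3)
    t(level=2)
      t(level=1)
        t(level=0)
        -> return 1
        t(level=0)
        -> return 1
      -> return 3
      t(level=1) -> return 3  (same call as traced above)
    -> return 7
    t(level=2) -> return 7  (same call as traced above)
  -> return 15
  t(level=3) -> return 15  (same call as traced above)
-> return 31

Final answer: 31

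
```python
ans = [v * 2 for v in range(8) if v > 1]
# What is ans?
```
Trace:
  v=0
  v=1
  v=2
  v=3
  v=4
  v=5
  v=6
  v=7
  ans=[4, 6, 8, 10, 12, 14]

Final answer: [4, 6, 8, 10, 12, 14]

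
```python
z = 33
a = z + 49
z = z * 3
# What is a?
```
Trace:
  z=33
  z=33, a=82
  z=99, a=82

Final answer: 82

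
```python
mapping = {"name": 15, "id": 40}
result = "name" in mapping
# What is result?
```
Trace:
  mapping={'name': 15, 'id': 40}
  mapping={'name': 15, 'id': 40}, result=True

Final answer: True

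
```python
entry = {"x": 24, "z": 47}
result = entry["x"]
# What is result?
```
Trace:
  entry={'x': 24, 'z': 47}
  entry={'x': 24, 'z': 47}, result=24

Final answer: 24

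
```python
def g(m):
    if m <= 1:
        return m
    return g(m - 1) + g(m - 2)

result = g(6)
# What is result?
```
Call trace (a repeated sub-call is expanded the first time; later identical calls just restate its return value):
g(m=6)
  g(m=5)
    g(m=4)
      g(m=3)
        g(m=2)
          g(m=1)
          -> return 1
          g(m=0)
          -> return 0
        -> return 1
        g(m=1)
        -> return 1
      -> return 2
      g(m=2) -> return 1  (same call as traced above)
    -> return 3
    g(m=3) -> return 2  (same call as traced above)
  -> return 5
  g(m=4) -> return 3  (same call as traced above)
-> return 8

Final answer: 8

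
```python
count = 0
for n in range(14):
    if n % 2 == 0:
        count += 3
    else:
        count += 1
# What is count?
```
Trace:
  count=0
  count=3, n=0
  count=4, n=1
  count=7, n=2
  count=8, n=3
  count=11, n=4
  count=12, n=5
  count=15, n=6
  count=16, n=7
  count=19, n=8
  count=20, n=9
  count=23, n=10
  count=24, n=11
  count=27, n=12
  count=28, n=13

Final answer: 28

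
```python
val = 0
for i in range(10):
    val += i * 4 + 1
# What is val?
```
Trace:
  val=0
  val=1, i=0
  val=6, i=1
  val=15, i=2
  val=28, i=3
  val=45, i=4
  val=66, i=5
  val=91, i=6
  val=120, i=7
  val=153, i=8
  val=190, i=9

Final answer: 190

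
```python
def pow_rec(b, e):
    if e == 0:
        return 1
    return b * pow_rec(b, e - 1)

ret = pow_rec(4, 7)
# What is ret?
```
Call trace:
pow_rec(b=4, e=7)
  pow_rec(b=4, e=6)
    pow_rec(b=4, e=5)
      pow_rec(b=4, e=4)
        pow_rec(b=4, e=3)
          pow_rec(b=4, e=2)
            pow_rec(b=4, e=1)
              pow_rec(b=4, e=0)
              -> return 1
            -> return 4
          -> return 16
        -> return 64
      -> return 256
    -> return 1024
  -> return 4096
-> return 16384

Final answer: 16384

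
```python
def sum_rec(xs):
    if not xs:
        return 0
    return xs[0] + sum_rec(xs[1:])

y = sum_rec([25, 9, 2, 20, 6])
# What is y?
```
Call trace:
sum_rec(xs=[25, 9, 2, 20, 6])
  sum_rec(xs=[9, 2, 20, 6])
    sum_rec(xs=[2, 20, 6])
      sum_rec(xs=[20, 6])
        sum_rec(xs=[6])
          sum_rec(xs=[])
          -> return 0
        -> return 6
      -> return 26
    -> return 28
  -> return 37
-> return 62

Final answer: 62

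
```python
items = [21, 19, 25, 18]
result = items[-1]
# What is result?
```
Trace:
  items=[21, 19, 25, 18]
  items=[21, 19, 25, 18], result=18

Final answer: 18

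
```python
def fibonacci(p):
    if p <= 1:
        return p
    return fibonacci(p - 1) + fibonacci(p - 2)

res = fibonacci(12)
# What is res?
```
Call trace (a repeated sub-call is expanded the first time; later identical calls just restate its return value):
fibonacci(p=12)
  fibonacci(p=11)
    fibonacci(p=10)
      fibonacci(p=9)
        fibonacci(p=8)
          fibonacci(p=7)
            fibonacci(p=6)
              fibonacci(p=5)
                fibonacci(p=4)
                  fibonacci(p=3)
                    fibonacci(p=2)
                      fibonacci(p=1)
                      -> return 1
                      fibonacci(p=0)
                      -> return 0
                    -> return 1
                    fibonacci(p=1)
                    -> return 1
                  -> return 2
                  fibonacci(p=2) -> return 1  (same call as traced above)
                -> return 3
                fibonacci(p=3) -> return 2  (same call as traced above)
              -> return 5
              fibonacci(p=4) -> return 3  (same call as traced above)
            -> return 8
            fibonacci(p=5) -> return 5  (same call as traced above)
          -> return 13
          fibonacci(p=6) -> return 8  (same call as traced above)
        -> return 21
        fibonacci(p=7) -> return 13  (same call as traced above)
      -> return 34
      fibonacci(p=8) -> return 21  (same call as traced above)
    -> return 55
    fibonacci(p=9) -> return 34  (same call as traced above)
  -> return 89
  fibonacci(p=10) -> return 55  (same call as traced above)
-> return 144

Final answer: 144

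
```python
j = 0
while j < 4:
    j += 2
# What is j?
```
Trace:
  j=0
  j=2
  j=4

Final answer: 4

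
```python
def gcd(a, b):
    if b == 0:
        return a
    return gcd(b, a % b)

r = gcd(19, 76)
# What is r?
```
Call trace:
gcd(a=19, b=76)
  gcd(a=76, b=19)
    gcd(a=19, b=0)
    -> return 19
  -> return 19
-> return 19

Final answer: 19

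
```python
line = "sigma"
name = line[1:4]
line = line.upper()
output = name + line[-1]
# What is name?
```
Trace:
  line='sigma'
  line='sigma', name='igm'
  line='SIGMA', name='igm'
  line='SIGMA', name='igm', output='igmA'

Final answer: 'igm'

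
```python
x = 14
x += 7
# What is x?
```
Trace:
  x=14
  x=21

Final answer: 21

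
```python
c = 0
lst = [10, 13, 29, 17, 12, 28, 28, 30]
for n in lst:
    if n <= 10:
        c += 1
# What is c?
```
Trace:
  c=0
  c=1, n=10
  c=1, n=13
  c=1, n=29
  c=1, n=17
  c=1, n=12
  c=1, n=28
  c=1, n=28
  c=1, n=30

Final answer: 1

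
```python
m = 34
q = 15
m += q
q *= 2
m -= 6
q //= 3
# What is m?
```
Trace:
  m=34
  m=34, q=15
  m=49, q=15
  m=49, q=30
  m=43, q=30
  m=43, q=10

Final answer: 43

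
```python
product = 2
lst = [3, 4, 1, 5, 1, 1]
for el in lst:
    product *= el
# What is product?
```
Trace:
  product=2
  product=6, el=3
  product=24, el=4
  product=24, el=1
  product=120, el=5
  product=120, el=1
  product=120, el=1

Final answer: 120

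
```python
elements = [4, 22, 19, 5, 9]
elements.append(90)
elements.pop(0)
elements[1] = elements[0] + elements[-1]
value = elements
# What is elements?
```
Trace:
  elements=[4, 22, 19, 5, 9]
  elements=[4, 22, 19, 5, 9, 90]
  elements=[22, 19, 5, 9, 90]
  elements=[22, 112, 5, 9, 90]
  elements=[22, 112, 5, 9, 90], value=[22, 112, 5, 9, 90]

Final answer: [22, 112, 5, 9, 90]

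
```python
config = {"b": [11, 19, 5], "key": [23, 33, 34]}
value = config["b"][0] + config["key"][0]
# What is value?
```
Trace:
  config={'b': [11, 19, 5], 'key': [23, 33, 34]}
  config={'b': [11, 19, 5], 'key': [23, 33, 34]}, value=34

Final answer: 34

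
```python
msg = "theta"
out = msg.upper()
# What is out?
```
Trace:
  msg='theta'
  msg='theta', out='THETA'

Final answer: 'THETA'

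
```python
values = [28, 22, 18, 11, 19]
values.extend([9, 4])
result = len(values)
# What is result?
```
Trace:
  values=[28, 22, 18, 11, 19]
  values=[28, 22, 18, 11, 19, 9, 4]
  values=[28, 22, 18, 11, 19, 9, 4], result=7

Final answer: 7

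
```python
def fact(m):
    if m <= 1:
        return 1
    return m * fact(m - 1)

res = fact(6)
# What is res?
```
Call trace:
fact(m=6)
  fact(m=5)
    fact(m=4)
      fact(m=3)
        fact(m=2)
          fact(m=1)
          -> return 1
        -> return 2
      -> return 6
    -> return 24
  -> return 120
-> return 720

Final answer: 720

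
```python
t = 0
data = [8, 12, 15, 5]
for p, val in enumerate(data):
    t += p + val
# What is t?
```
Trace:
  t=0
  t=8, p=0, val=8
  t=21, p=1, val=12
  t=38, p=2, val=15
  t=46, p=3, val=5

Final answer: 46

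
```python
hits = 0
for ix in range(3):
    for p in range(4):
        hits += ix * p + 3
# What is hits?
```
Trace:
  hits=0
  hits=3, ix=0, p=0
  hits=6, ix=0, p=1
  hits=9, ix=0, p=2
  hits=12, ix=0, p=3
  hits=15, ix=1, p=0
  hits=19, ix=1, p=1
  hits=24, ix=1, p=2
  hits=30, ix=1, p=3
  hits=33, ix=2, p=0
  hits=38, ix=2, p=1
  hits=45, ix=2, p=2
  hits=54, ix=2, p=3

Final answer: 54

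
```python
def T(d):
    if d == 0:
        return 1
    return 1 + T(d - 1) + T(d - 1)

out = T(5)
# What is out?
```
Call trace (a repeated sub-call is expanded the first time; later identical calls just restate its return value):
T(d=5)
  T(d=4)
    T(d=3)
      T(d=2)
        T(d=1)
          T(d=0)
          -> return 1
          T(d=0)
          -> return 1
        -> return 3
        T(d=1) -> return 3  (same call as traced above)
      -> return 7
      T(d=2) -> return 7  (same call as traced above)
    -> return 15
    T(d=3) -> return 15  (same call as traced above)
  -> return 31
  T(d=4) -> return 31  (same call as traced above)
-> return 63

Final answer: 63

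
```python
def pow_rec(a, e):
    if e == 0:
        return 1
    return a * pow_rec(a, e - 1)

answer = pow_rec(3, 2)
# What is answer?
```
Call trace:
pow_rec(a=3, e=2)
  pow_rec(a=3, e=1)
    pow_rec(a=3, e=0)
    -> return 1
  -> return 3
-> return 9

Final answer: 9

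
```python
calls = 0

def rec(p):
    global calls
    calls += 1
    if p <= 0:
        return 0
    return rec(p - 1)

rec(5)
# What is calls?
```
Call trace:
rec(p=5)
  rec(p=4)
    rec(p=3)
      rec(p=2)
        rec(p=1)
          rec(p=0)
          -> return 0
        -> return 0
      -> return 0
    -> return 0
  -> return 0
-> return 0

calls is incremented once per call. rec is entered once for each p = 5, 4, 3, 2, 1, 0 (the p <= 0 call returns without recursing), i.e. 5 + 1 calls.
calls = 6

Final answer: 6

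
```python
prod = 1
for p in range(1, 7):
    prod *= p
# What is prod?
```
Trace:
  prod=1
  prod=1, p=1
  prod=2, p=2
  prod=6, p=3
  prod=24, p=4
  prod=120, p=5
  prod=720, p=6

Final answer: 720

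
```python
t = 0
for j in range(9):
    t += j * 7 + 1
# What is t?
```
Trace:
  t=0
  t=1, j=0
  t=9, j=1
  t=24, j=2
  t=46, j=3
  t=75, j=4
  t=111, j=5
  t=154, j=6
  t=204, j=7
  t=261, j=8

Final answer: 261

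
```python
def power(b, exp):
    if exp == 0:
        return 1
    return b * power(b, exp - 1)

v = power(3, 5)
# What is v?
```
Call trace:
power(b=3, exp=5)
  power(b=3, exp=4)
    power(b=3, exp=3)
      power(b=3, exp=2)
        power(b=3, exp=1)
          power(b=3, exp=0)
          -> return 1
        -> return 3
      -> return 9
    -> return 27
  -> return 81
-> return 243

Final answer: 243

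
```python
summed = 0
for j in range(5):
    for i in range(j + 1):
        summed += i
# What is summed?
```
Trace:
  summed=0
  summed=0, j=0, i=0
  summed=0, j=1, i=0
  summed=1, j=1, i=1
  summed=1, j=2, i=0
  summed=2, j=2, i=1
  summed=4, j=2, i=2
  summed=4, j=3, i=0
  summed=5, j=3, i=1
  summed=7, j=3, i=2
  summed=10, j=3, i=3
  summed=10, j=4, i=0
  summed=11, j=4, i=1
  summed=13, j=4, i=2
  summed=16, j=4, i=3
  summed=20, j=4, i=4

Final answer: 20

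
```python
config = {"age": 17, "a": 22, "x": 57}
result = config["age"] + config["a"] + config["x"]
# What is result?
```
Trace:
  config={'age': 17, 'a': 22, 'x': 57}
  config={'age': 17, 'a': 22, 'x': 57}, result=96

Final answer: 96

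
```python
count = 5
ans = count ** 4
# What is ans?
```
Trace:
  count=5
  count=5, ans=625

Final answer: 625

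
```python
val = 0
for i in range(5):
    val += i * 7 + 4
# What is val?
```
Trace:
  val=0
  val=4, i=0
  val=15, i=1
  val=33, i=2
  val=58, i=3
  val=90, i=4

Final answer: 90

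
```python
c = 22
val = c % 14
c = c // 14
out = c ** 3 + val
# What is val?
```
Trace:
  c=22
  c=22, val=8
  c=1, val=8
  c=1, val=8, out=9

Final answer: 8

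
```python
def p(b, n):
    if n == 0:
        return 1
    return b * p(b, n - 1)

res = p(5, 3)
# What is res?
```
Call trace:
p(b=5, n=3)
  p(b=5, n=2)
    p(b=5, n=1)
      p(b=5, n=0)
      -> return 1
    -> return 5
  -> return 25
-> return 125

Final answer: 125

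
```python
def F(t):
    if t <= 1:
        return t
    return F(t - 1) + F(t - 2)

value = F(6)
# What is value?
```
Call trace (a repeated sub-call is expanded the first time; later identical calls just restate its return value):
F(t=6)
  F(t=5)
    F(t=4)
      F(t=3)
        F(t=2)
          F(t=1)
          -> return 1
          F(t=0)
          -> return 0
        -> return 1
        F(t=1)
        -> return 1
      -> return 2
      F(t=2) -> return 1  (same call as traced above)
    -> return 3
    F(t=3) -> return 2  (same call as traced above)
  -> return 5
  F(t=4) -> return 3  (same call as traced above)
-> return 8

Final answer: 8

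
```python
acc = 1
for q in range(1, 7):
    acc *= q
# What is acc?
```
Trace:
  acc=1
  acc=1, q=1
  acc=2, q=2
  acc=6, q=3
  acc=24, q=4
  acc=120, q=5
  acc=720, q=6

Final answer: 720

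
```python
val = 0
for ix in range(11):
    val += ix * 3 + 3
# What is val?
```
Trace:
  val=0
  val=3, ix=0
  val=9, ix=1
  val=18, ix=2
  val=30, ix=3
  val=45, ix=4
  val=63, ix=5
  val=84, ix=6
  val=108, ix=7
  val=135, ix=8
  val=165, ix=9
  val=198, ix=10

Final answer: 198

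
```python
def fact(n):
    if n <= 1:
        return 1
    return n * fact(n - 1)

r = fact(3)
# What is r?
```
Call trace:
fact(n=3)
  fact(n=2)
    fact(n=1)
    -> return 1
  -> return 2
-> return 6

Final answer: 6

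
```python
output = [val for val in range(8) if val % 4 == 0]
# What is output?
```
Trace:
  val=0
  val=1
  val=2
  val=3
  val=4
  val=5
  val=6
  val=7
  output=[0, 4]

Final answer: [0, 4]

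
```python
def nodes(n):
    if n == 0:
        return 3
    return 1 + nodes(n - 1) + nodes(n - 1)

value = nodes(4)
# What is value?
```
Call trace (a repeated sub-call is expanded the first time; later identical calls just restate its return value):
nodes(n=4)
  nodes(n=3)
    nodes(n=2)
      nodes(n=1)
        nodes(n=0)
        -> return 3
        nodes(n=0)
        -> return 3
      -> return 7
      nodes(n=1) -> return 7  (same call as traced above)
    -> return 15
    nodes(n=2) -> return 15  (same call as traced above)
  -> return 31
  nodes(n=3) -> return 31  (same call as traced above)
-> return 63

Final answer: 63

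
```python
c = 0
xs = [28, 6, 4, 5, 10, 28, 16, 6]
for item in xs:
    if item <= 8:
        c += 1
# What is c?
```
Trace:
  c=0
  c=0, item=28
  c=1, item=6
  c=2, item=4
  c=3, item=5
  c=3, item=10
  c=3, item=28
  c=3, item=16
  c=4, item=6

Final answer: 4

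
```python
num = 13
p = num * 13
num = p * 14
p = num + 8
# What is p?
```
Trace:
  num=13
  num=13, p=169
  num=2366, p=169
  num=2366, p=2374

Final answer: 2374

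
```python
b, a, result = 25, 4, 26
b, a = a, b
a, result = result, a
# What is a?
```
Trace:
  b=25, a=4, result=26
  b=4, a=25, result=26
  b=4, a=26, result=25

Final answer: 26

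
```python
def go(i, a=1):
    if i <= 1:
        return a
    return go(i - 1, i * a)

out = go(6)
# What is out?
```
Call trace:
go(i=6, a=1)
  go(i=5, a=6)
    go(i=4, a=30)
      go(i=3, a=120)
        go(i=2, a=360)
          go(i=1, a=720)
          -> return 720
        -> return 720
      -> return 720
    -> return 720
  -> return 720
-> return 720

Final answer: 720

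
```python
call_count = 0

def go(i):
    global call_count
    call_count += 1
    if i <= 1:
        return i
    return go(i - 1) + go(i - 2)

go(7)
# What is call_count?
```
Call trace (a repeated sub-call is expanded the first time; later identical calls just restate its return value):
go(i=7)
  go(i=6)
    go(i=5)
      go(i=4)
        go(i=3)
          go(i=2)
            go(i=1)
            -> return 1
            go(i=0)
            -> return 0
          -> return 1
          go(i=1)
          -> return 1
        -> return 2
        go(i=2) -> return 1  (same call as traced above)
      -> return 3
      go(i=3) -> return 2  (same call as traced above)
    -> return 5
    go(i=4) -> return 3  (same call as traced above)
  -> return 8
  go(i=5) -> return 5  (same call as traced above)
-> return 13

call_count is incremented once per call, so count the calls in each subtree. Let C(i) = number of calls made by go(i).
C(0) = C(1) = 1 (base case, no recursion); C(i) = 1 + C(i - 1) + C(i - 2) otherwise.
C(2) = 1 + C(1) + C(0) = 1 + 1 + 1 = 3
C(3) = 1 + C(2) + C(1) = 1 + 3 + 1 = 5
C(4) = 1 + C(3) + C(2) = 1 + 5 + 3 = 9
C(5) = 1 + C(4) + C(3) = 1 + 9 + 5 = 15
C(6) = 1 + C(5) + C(4) = 1 + 15 + 9 = 25
C(7) = 1 + C(6) + C(5) = 1 + 25 + 15 = 41
call_count = C(7) = 41

Final answer: 41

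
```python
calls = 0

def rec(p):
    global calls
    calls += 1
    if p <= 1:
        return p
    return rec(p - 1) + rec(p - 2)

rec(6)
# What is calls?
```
Call trace (a repeated sub-call is expanded the first time; later identical calls just restate its return value):
rec(p=6)
  rec(p=5)
    rec(p=4)
      rec(p=3)
        rec(p=2)
          rec(p=1)
          -> return 1
          rec(p=0)
          -> return 0
        -> return 1
        rec(p=1)
        -> return 1
      -> return 2
      rec(p=2) -> return 1  (same call as traced above)
    -> return 3
    rec(p=3) -> return 2  (same call as traced above)
  -> return 5
  rec(p=4) -> return 3  (same call as traced above)
-> return 8

calls is incremented once per call, so count the calls in each subtree. Let C(p) = number of calls made by rec(p).
C(0) = C(1) = 1 (base case, no recursion); C(p) = 1 + C(p - 1) + C(p - 2) otherwise.
C(2) = 1 + C(1) + C(0) = 1 + 1 + 1 = 3
C(3) = 1 + C(2) + C(1) = 1 + 3 + 1 = 5
C(4) = 1 + C(3) + C(2) = 1 + 5 + 3 = 9
C(5) = 1 + C(4) + C(3) = 1 + 9 + 5 = 15
C(6) = 1 + C(5) + C(4) = 1 + 15 + 9 = 25
calls = C(6) = 25

Final answer: 25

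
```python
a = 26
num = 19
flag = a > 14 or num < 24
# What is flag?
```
Trace:
  a=26
  a=26, num=19
  a=26, num=19, flag=True

Final answer: True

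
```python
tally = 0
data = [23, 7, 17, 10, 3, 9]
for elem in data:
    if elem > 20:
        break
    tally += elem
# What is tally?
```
Trace:
  tally=0
  tally=0, elem=23

Final answer: 0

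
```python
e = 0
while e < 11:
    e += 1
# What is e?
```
Trace:
  e=0
  e=1
  e=2
  e=3
  e=4
  e=5
  e=6
  e=7
  e=8
  e=9
  e=10
  e=11

Final answer: 11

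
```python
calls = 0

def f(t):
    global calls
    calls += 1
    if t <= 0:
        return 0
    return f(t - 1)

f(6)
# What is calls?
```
Call trace:
f(t=6)
  f(t=5)
    f(t=4)
      f(t=3)
        f(t=2)
          f(t=1)
            f(t=0)
            -> return 0
          -> return 0
        -> return 0
      -> return 0
    -> return 0
  -> return 0
-> return 0

calls is incremented once per call. f is entered once for each t = 6, 5, 4, 3, 2, 1, 0 (the t <= 0 call returns without recursing), i.e. 6 + 1 calls.
calls = 7

Final answer: 7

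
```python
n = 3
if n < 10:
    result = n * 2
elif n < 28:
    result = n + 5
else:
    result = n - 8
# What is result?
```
Trace:
  n=3
  n=3, result=6

Final answer: 6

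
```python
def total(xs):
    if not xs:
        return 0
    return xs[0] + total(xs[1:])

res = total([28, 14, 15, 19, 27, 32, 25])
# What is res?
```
Call trace:
total(xs=[28, 14, 15, 19, 27, 32, 25])
  total(xs=[14, 15, 19, 27, 32, 25])
    total(xs=[15, 19, 27, 32, 25])
      total(xs=[19, 27, 32, 25])
        total(xs=[27, 32, 25])
          total(xs=[32, 25])
            total(xs=[25])
              total(xs=[])
              -> return 0
            -> return 25
          -> return 57
        -> return 84
      -> return 103
    -> return 118
  -> return 132
-> return 160

Final answer: 160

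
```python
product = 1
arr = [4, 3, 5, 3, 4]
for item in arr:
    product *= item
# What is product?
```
Trace:
  product=1
  product=4, item=4
  product=12, item=3
  product=60, item=5
  product=180, item=3
  product=720, item=4

Final answer: 720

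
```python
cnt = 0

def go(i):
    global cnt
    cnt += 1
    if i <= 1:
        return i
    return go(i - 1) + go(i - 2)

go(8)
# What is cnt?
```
Call trace (a repeated sub-call is expanded the first time; later identical calls just restate its return value):
go(i=8)
  go(i=7)
    go(i=6)
      go(i=5)
        go(i=4)
          go(i=3)
            go(i=2)
              go(i=1)
              -> return 1
              go(i=0)
              -> return 0
            -> return 1
            go(i=1)
            -> return 1
          -> return 2
          go(i=2) -> return 1  (same call as traced above)
        -> return 3
        go(i=3) -> return 2  (same call as traced above)
      -> return 5
      go(i=4) -> return 3  (same call as traced above)
    -> return 8
    go(i=5) -> return 5  (same call as traced above)
  -> return 13
  go(i=6) -> return 8  (same call as traced above)
-> return 21

cnt is incremented once per call, so count the calls in each subtree. Let C(i) = number of calls made by go(i).
C(0) = C(1) = 1 (base case, no recursion); C(i) = 1 + C(i - 1) + C(i - 2) otherwise.
C(2) = 1 + C(1) + C(0) = 1 + 1 + 1 = 3
C(3) = 1 + C(2) + C(1) = 1 + 3 + 1 = 5
C(4) = 1 + C(3) + C(2) = 1 + 5 + 3 = 9
C(5) = 1 + C(4) + C(3) = 1 + 9 + 5 = 15
C(6) = 1 + C(5) + C(4) = 1 + 15 + 9 = 25
C(7) = 1 + C(6) + C(5) = 1 + 25 + 15 = 41
C(8) = 1 + C(7) + C(6) = 1 + 41 + 25 = 67
cnt = C(8) = 67

Final answer: 67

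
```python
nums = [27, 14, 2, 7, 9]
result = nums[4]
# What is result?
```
Trace:
  nums=[27, 14, 2, 7, 9]
  nums=[27, 14, 2, 7, 9], result=9

Final answer: 9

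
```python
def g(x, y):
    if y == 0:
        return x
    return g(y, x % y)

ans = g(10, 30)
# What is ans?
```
Call trace:
g(x=10, y=30)
  g(x=30, y=10)
    g(x=10, y=0)
    -> return 10
  -> return 10
-> return 10

Final answer: 10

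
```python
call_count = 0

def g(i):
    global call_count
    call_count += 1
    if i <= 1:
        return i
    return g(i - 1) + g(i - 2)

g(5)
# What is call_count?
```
Call trace (a repeated sub-call is expanded the first time; later identical calls just restate its return value):
g(i=5)
  g(i=4)
    g(i=3)
      g(i=2)
        g(i=1)
        -> return 1
        g(i=0)
        -> return 0
      -> return 1
      g(i=1)
      -> return 1
    -> return 2
    g(i=2) -> return 1  (same call as traced above)
  -> return 3
  g(i=3) -> return 2  (same call as traced above)
-> return 5

call_count is incremented once per call, so count the calls in each subtree. Let C(i) = number of calls made by g(i).
C(0) = C(1) = 1 (base case, no recursion); C(i) = 1 + C(i - 1) + C(i - 2) otherwise.
C(2) = 1 + C(1) + C(0) = 1 + 1 + 1 = 3
C(3) = 1 + C(2) + C(1) = 1 + 3 + 1 = 5
C(4) = 1 + C(3) + C(2) = 1 + 5 + 3 = 9
C(5) = 1 + C(4) + C(3) = 1 + 9 + 5 = 15
call_count = C(5) = 15

Final answer: 15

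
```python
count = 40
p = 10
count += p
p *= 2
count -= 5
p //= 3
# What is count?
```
Trace:
  count=40
  count=40, p=10
  count=50, p=10
  count=50, p=20
  count=45, p=20
  count=45, p=6

Final answer: 45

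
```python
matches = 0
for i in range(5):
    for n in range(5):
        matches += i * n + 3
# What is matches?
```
Trace:
  matches=0
  matches=3, i=0, n=0
  matches=6, i=0, n=1
  matches=9, i=0, n=2
  matches=12, i=0, n=3
  matches=15, i=0, n=4
  matches=18, i=1, n=0
  matches=22, i=1, n=1
  matches=27, i=1, n=2
  matches=33, i=1, n=3
  matches=40, i=1, n=4
  matches=43, i=2, n=0
  matches=48, i=2, n=1
  matches=55, i=2, n=2
  matches=64, i=2, n=3
  matches=75, i=2, n=4
  matches=78, i=3, n=0
  matches=84, i=3, n=1
  matches=93, i=3, n=2
  matches=105, i=3, n=3
  matches=120, i=3, n=4
  matches=123, i=4, n=0
  matches=130, i=4, n=1
  matches=141, i=4, n=2
  matches=156, i=4, n=3
  matches=175, i=4, n=4

Final answer: 175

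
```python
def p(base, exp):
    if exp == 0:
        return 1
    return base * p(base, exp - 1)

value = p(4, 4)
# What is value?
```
Call trace:
p(base=4, exp=4)
  p(base=4, exp=3)
    p(base=4, exp=2)
      p(base=4, exp=1)
        p(base=4, exp=0)
        -> return 1
      -> return 4
    -> return 16
  -> return 64
-> return 256

Final answer: 256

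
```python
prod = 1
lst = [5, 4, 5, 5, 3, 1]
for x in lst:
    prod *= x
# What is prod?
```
Trace:
  prod=1
  prod=5, x=5
  prod=20, x=4
  prod=100, x=5
  prod=500, x=5
  prod=1500, x=3
  prod=1500, x=1

Final answer: 1500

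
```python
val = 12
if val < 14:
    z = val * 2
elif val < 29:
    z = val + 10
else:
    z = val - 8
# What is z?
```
Trace:
  val=12
  val=12, z=24

Final answer: 24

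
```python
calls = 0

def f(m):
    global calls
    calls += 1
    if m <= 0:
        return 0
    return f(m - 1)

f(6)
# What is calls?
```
Call trace:
f(m=6)
  f(m=5)
    f(m=4)
      f(m=3)
        f(m=2)
          f(m=1)
            f(m=0)
            -> return 0
          -> return 0
        -> return 0
      -> return 0
    -> return 0
  -> return 0
-> return 0

calls is incremented once per call. f is entered once for each m = 6, 5, 4, 3, 2, 1, 0 (the m <= 0 call returns without recursing), i.e. 6 + 1 calls.
calls = 7

Final answer: 7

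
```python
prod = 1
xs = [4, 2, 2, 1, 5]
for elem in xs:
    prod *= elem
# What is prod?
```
Trace:
  prod=1
  prod=4, elem=4
  prod=8, elem=2
  prod=16, elem=2
  prod=16, elem=1
  prod=80, elem=5

Final answer: 80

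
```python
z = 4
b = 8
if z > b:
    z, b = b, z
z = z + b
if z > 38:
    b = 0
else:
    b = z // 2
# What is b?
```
Trace:
  z=4
  z=4, b=8
  z=4, b=8
  z=12, b=8
  z=12, b=6

Final answer: 6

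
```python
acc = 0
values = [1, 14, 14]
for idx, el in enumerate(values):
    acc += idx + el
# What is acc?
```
Trace:
  acc=0
  acc=1, idx=0, el=1
  acc=16, idx=1, el=14
  acc=32, idx=2, el=14

Final answer: 32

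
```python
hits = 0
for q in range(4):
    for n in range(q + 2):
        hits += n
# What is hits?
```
Trace:
  hits=0
  hits=0, q=0, n=0
  hits=1, q=0, n=1
  hits=1, q=1, n=0
  hits=2, q=1, n=1
  hits=4, q=1, n=2
  hits=4, q=2, n=0
  hits=5, q=2, n=1
  hits=7, q=2, n=2
  hits=10, q=2, n=3
  hits=10, q=3, n=0
  hits=11, q=3, n=1
  hits=13, q=3, n=2
  hits=16, q=3, n=3
  hits=20, q=3, n=4

Final answer: 20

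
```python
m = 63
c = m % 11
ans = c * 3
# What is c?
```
Trace:
  m=63
  m=63, c=8
  m=63, c=8, ans=24

Final answer: 8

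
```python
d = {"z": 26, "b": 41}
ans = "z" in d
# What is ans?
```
Trace:
  d={'z': 26, 'b': 41}
  d={'z': 26, 'b': 41}, ans=True

Final answer: True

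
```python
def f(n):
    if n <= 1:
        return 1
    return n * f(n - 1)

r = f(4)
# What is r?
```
Call trace:
f(n=4)
  f(n=3)
    f(n=2)
      f(n=1)
      -> return 1
    -> return 2
  -> return 6
-> return 24

Final answer: 24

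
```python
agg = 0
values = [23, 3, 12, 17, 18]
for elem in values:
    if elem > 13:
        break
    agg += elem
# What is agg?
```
Trace:
  agg=0
  agg=0, elem=23

Final answer: 0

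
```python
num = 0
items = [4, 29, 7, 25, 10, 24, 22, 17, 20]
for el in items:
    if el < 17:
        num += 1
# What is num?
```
Trace:
  num=0
  num=1, el=4
  num=1, el=29
  num=2, el=7
  num=2, el=25
  num=3, el=10
  num=3, el=24
  num=3, el=22
  num=3, el=17
  num=3, el=20

Final answer: 3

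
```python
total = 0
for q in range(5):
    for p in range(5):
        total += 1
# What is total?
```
Trace:
  total=0
  total=1, q=0, p=0
  total=2, q=0, p=1
  total=3, q=0, p=2
  total=4, q=0, p=3
  total=5, q=0, p=4
  total=6, q=1, p=0
  total=7, q=1, p=1
  total=8, q=1, p=2
  total=9, q=1, p=3
  total=10, q=1, p=4
  total=11, q=2, p=0
  total=12, q=2, p=1
  total=13, q=2, p=2
  total=14, q=2, p=3
  total=15, q=2, p=4
  total=16, q=3, p=0
  total=17, q=3, p=1
  total=18, q=3, p=2
  total=19, q=3, p=3
  total=20, q=3, p=4
  total=21, q=4, p=0
  total=22, q=4, p=1
  total=23, q=4, p=2
  total=24, q=4, p=3
  total=25, q=4, p=4

Final answer: 25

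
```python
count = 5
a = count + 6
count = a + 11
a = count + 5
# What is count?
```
Trace:
  count=5
  count=5, a=11
  count=22, a=11
  count=22, a=27

Final answer: 22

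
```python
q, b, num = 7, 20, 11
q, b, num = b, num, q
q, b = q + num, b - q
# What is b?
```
Trace:
  q=7, b=20, num=11
  q=20, b=11, num=7
  q=27, b=-9, num=7

Final answer: -9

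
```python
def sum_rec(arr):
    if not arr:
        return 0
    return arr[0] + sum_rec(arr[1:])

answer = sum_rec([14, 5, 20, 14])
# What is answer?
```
Call trace:
sum_rec(arr=[14, 5, 20, 14])
  sum_rec(arr=[5, 20, 14])
    sum_rec(arr=[20, 14])
      sum_rec(arr=[14])
        sum_rec(arr=[])
        -> return 0
      -> return 14
    -> return 34
  -> return 39
-> return 53

Final answer: 53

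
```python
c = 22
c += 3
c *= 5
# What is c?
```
Trace:
  c=22
  c=25
  c=125

Final answer: 125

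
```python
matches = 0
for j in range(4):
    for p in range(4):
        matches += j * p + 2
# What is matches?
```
Trace:
  matches=0
  matches=2, j=0, p=0
  matches=4, j=0, p=1
  matches=6, j=0, p=2
  matches=8, j=0, p=3
  matches=10, j=1, p=0
  matches=13, j=1, p=1
  matches=17, j=1, p=2
  matches=22, j=1, p=3
  matches=24, j=2, p=0
  matches=28, j=2, p=1
  matches=34, j=2, p=2
  matches=42, j=2, p=3
  matches=44, j=3, p=0
  matches=49, j=3, p=1
  matches=57, j=3, p=2
  matches=68, j=3, p=3

Final answer: 68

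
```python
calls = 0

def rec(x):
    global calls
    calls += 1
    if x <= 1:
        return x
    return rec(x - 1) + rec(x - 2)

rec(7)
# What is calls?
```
Call trace (a repeated sub-call is expanded the first time; later identical calls just restate its return value):
rec(x=7)
  rec(x=6)
    rec(x=5)
      rec(x=4)
        rec(x=3)
          rec(x=2)
            rec(x=1)
            -> return 1
            rec(x=0)
            -> return 0
          -> return 1
          rec(x=1)
          -> return 1
        -> return 2
        rec(x=2) -> return 1  (same call as traced above)
      -> return 3
      rec(x=3) -> return 2  (same call as traced above)
    -> return 5
    rec(x=4) -> return 3  (same call as traced above)
  -> return 8
  rec(x=5) -> return 5  (same call as traced above)
-> return 13

calls is incremented once per call, so count the calls in each subtree. Let C(x) = number of calls made by rec(x).
C(0) = C(1) = 1 (base case, no recursion); C(x) = 1 + C(x - 1) + C(x - 2) otherwise.
C(2) = 1 + C(1) + C(0) = 1 + 1 + 1 = 3
C(3) = 1 + C(2) + C(1) = 1 + 3 + 1 = 5
C(4) = 1 + C(3) + C(2) = 1 + 5 + 3 = 9
C(5) = 1 + C(4) + C(3) = 1 + 9 + 5 = 15
C(6) = 1 + C(5) + C(4) = 1 + 15 + 9 = 25
C(7) = 1 + C(6) + C(5) = 1 + 25 + 15 = 41
calls = C(7) = 41

Final answer: 41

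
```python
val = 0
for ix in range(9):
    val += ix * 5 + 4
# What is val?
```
Trace:
  val=0
  val=4, ix=0
  val=13, ix=1
  val=27, ix=2
  val=46, ix=3
  val=70, ix=4
  val=99, ix=5
  val=133, ix=6
  val=172, ix=7
  val=216, ix=8

Final answer: 216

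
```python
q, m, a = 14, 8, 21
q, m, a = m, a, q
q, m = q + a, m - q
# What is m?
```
Trace:
  q=14, m=8, a=21
  q=8, m=21, a=14
  q=22, m=13, a=14

Final answer: 13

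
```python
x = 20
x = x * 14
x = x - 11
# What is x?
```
Trace:
  x=20
  x=280
  x=269

Final answer: 269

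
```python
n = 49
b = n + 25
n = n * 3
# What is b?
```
Trace:
  n=49
  n=49, b=74
  n=147, b=74

Final answer: 74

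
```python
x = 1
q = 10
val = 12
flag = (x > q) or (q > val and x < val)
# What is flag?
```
Trace:
  x=1
  x=1, q=10
  x=1, q=10, val=12
  x=1, q=10, val=12, flag=False

Final answer: False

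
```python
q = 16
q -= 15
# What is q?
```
Trace:
  q=16
  q=1

Final answer: 1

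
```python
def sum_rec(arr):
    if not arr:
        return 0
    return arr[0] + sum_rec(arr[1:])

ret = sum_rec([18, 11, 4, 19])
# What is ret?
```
Call trace:
sum_rec(arr=[18, 11, 4, 19])
  sum_rec(arr=[11, 4, 19])
    sum_rec(arr=[4, 19])
      sum_rec(arr=[19])
        sum_rec(arr=[])
        -> return 0
      -> return 19
    -> return 23
  -> return 34
-> return 52

Final answer: 52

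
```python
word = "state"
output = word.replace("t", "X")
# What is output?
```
Trace:
  word='state'
  word='state', output='sXaXe'

Final answer: 'sXaXe'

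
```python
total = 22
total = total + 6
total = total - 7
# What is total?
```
Trace:
  total=22
  total=28
  total=21

Final answer: 21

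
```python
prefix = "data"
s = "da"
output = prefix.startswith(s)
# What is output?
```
Trace:
  prefix='data'
  prefix='data', s='da'
  prefix='data', s='da', output=True

Final answer: True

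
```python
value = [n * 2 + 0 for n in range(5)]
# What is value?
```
Trace:
  n=0
  n=1
  n=2
  n=3
  n=4
  value=[0, 2, 4, 6, 8]

Final answer: [0, 2, 4, 6, 8]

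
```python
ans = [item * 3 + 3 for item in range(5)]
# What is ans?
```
Trace:
  item=0
  item=1
  item=2
  item=3
  item=4
  ans=[3, 6, 9, 12, 15]

Final answer: [3, 6, 9, 12, 15]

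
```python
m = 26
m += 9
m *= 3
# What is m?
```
Trace:
  m=26
  m=35
  m=105

Final answer: 105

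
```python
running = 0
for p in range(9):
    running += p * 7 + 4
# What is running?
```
Trace:
  running=0
  running=4, p=0
  running=15, p=1
  running=33, p=2
  running=58, p=3
  running=90, p=4
  running=129, p=5
  running=175, p=6
  running=228, p=7
  running=288, p=8

Final answer: 288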